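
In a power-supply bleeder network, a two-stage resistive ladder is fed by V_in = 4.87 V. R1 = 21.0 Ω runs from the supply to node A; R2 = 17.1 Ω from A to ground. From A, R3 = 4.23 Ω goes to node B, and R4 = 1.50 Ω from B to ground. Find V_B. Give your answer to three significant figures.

V_B ≈ 0.216 V

Looking into the second stage from A: R3 + R4 = 5.730 Ω appears in parallel with R2.
R2 ‖ (R3+R4) = 4.292 Ω.
So V_A = 4.87 × 0.1697 = 0.8264 V.
V_B = V_A × 0.2618 = 0.2163 V.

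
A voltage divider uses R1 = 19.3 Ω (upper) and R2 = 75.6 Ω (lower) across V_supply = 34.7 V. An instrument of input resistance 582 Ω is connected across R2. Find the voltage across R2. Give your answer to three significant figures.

First combine the lower leg with the load: R2 ‖ R_L = 66.91 Ω.
Then V_out = V_supply · R2'/(R1 + R2') = 34.7 × 66.91/86.21 = 26.93 V.

V_out ≈ 26.9 V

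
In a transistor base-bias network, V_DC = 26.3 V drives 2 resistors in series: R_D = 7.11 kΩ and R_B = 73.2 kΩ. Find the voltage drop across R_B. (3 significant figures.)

V ≈ 24.0 V

ΣR = 7.11 + 73.2 = 80.31 kΩ.
By the voltage-divider rule, V = 26.3 × 73.20/80.31 = 23.97 V.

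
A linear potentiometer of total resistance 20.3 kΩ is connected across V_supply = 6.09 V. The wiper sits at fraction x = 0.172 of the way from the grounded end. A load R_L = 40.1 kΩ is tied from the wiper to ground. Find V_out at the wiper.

Lower segment x·R_p = 3.492 kΩ; upper segment (1−x)·R_p = 16.81 kΩ.
(x·R_p) ‖ R_L = 3.212 kΩ.
V_out = 6.09 × 3.212/(16.81 + 3.212) = 0.9770 V.

V_out ≈ 0.977 V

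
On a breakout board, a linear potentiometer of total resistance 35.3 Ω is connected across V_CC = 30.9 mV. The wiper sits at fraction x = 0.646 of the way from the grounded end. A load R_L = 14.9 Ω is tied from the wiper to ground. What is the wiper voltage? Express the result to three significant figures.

Lower segment x·R_p = 22.80 Ω; upper segment (1−x)·R_p = 12.50 Ω.
R_L loads the lower segment: effective lower R = 9.012 Ω.
Loaded-divider output: V_out = 30.9 × 0.4190 = 12.95 mV.
(Unloaded: V_out = x·V_CC = 20.0 mV.)

V_out ≈ 12.9 mV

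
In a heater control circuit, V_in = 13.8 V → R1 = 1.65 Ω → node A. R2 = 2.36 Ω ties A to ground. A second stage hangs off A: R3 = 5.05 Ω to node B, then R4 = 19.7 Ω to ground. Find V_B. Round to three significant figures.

The second stage (R3 + R4 = 24.75 Ω) loads node A in parallel with R2.
Effective lower resistance at A: R2 ‖ 24.75 = 2.155 Ω.
So V_A = 13.8 × 0.5663 = 7.815 V.
Stage 2 is unloaded, so V_B = V_A · R4/(R3+R4) = 7.815 × 19.7/24.75 = 6.220 V.

V_B ≈ 6.22 V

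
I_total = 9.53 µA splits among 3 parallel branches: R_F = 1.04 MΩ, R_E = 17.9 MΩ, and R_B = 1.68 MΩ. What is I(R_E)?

ΣG = 1/1.04 + 1/17.9 + 1/1.68 = 1.613.
R_E takes the fraction G_k/ΣG = 0.05587/1.613 = 0.03464, so I = 9.53 × 0.03464 = 0.3301 µA.

I ≈ 0.330 µA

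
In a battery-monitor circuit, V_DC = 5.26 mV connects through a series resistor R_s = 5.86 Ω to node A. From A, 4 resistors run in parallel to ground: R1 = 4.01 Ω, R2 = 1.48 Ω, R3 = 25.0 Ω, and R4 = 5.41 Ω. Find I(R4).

I ≈ 0.126 mA

Combine the parallel branches: R_p = (1/4.01 + 1/1.48 + 1/25.0 + 1/5.41)⁻¹ = 0.8696 Ω.
V_A = 5.26 × 0.8696/6.730 = 0.6797 mV.
I(R4) = V_A / R4 = 0.6797/5.41 = 0.1256 mA.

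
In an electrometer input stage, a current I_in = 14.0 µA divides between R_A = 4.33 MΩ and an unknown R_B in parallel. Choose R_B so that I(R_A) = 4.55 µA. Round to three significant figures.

R_B ≈ 2.08 MΩ

The fraction through R_A equals R_B/(R_A+R_B).
With f = 0.3250, R_B = R_A · f/(1−f) = 4.33 × 0.4815 = 2.085 MΩ.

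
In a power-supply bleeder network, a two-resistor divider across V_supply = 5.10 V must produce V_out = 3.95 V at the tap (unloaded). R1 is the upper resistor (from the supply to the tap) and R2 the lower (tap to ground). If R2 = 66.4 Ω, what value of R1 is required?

R1 ≈ 19.3 Ω

V_out/V_supply = R2/(R1+R2) = 0.7745.
R1 = R2·(1/k − 1) = 66.4 × 0.2911 = 19.33 Ω.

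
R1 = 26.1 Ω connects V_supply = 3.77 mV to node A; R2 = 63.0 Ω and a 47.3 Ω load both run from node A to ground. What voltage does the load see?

V_out ≈ 1.92 mV

The load sits in parallel with R2, giving an effective lower resistance R2' = R2·R_L/(R2+R_L) = 27.02 Ω.
Now apply the divider: V_out = 3.77 × 0.5086 = 1.918 mV.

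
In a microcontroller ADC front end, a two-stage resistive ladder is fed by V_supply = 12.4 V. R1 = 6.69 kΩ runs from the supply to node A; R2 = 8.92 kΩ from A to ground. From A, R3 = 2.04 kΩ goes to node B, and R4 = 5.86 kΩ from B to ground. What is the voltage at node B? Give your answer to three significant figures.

Node A sees R2 in parallel with the series input of stage 2, R3 + R4 = 7.900 kΩ.
Effective lower resistance at A: R2 ‖ 7.900 = 4.190 kΩ.
V_A = 12.4 × 4.190/(6.69 + 4.190) = 4.775 V.
V_B = V_A × 0.7418 = 3.542 V.

V_B ≈ 3.54 V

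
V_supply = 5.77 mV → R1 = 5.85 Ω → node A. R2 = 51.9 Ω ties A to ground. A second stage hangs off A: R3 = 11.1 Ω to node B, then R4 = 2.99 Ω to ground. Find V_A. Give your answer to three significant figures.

The second stage (R3 + R4 = 14.09 Ω) loads node A in parallel with R2.
Effective lower resistance at A: R2 ‖ 14.09 = 11.08 Ω.
So V_A = 5.77 × 0.6545 = 3.776 mV.

V_A ≈ 3.78 mV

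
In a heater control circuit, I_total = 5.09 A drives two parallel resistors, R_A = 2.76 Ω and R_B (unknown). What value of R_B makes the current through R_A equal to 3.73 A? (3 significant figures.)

The fraction through R_A equals R_B/(R_A+R_B).
3.73/5.09 = R_B/(R_A + R_B) → R_B = R_A · (0.7328)/(1 − 0.7328) = 2.76 × 2.743 = 7.570 Ω.

R_B ≈ 7.57 Ω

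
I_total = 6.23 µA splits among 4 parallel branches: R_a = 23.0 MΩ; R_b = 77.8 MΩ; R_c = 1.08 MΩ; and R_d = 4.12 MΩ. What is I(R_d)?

I ≈ 1.23 µA

Conductances: ΣG = 1/23.0 + 1/77.8 + 1/1.08 + 1/4.12 = 1.225 (1/MΩ).
By the current-divider rule, I = I_total · G_k/ΣG = 6.23 × 0.1981 = 1.234 µA.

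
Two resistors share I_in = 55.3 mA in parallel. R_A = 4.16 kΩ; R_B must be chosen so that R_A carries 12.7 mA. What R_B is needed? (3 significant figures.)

Two-branch current divider: I_A = I_in · R_B/(R_A + R_B).
With f = 0.2297, R_B = R_A · f/(1−f) = 4.16 × 0.2981 = 1.240 kΩ.

R_B ≈ 1.24 kΩ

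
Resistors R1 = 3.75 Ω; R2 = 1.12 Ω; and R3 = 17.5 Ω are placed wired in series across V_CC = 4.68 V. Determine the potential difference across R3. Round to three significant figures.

V ≈ 3.66 V

Series total: ΣR = 3.75 + 1.12 + 17.5 = 22.37 Ω.
V = V_CC · R/ΣR = 4.68 × 0.7823 = 3.661 V.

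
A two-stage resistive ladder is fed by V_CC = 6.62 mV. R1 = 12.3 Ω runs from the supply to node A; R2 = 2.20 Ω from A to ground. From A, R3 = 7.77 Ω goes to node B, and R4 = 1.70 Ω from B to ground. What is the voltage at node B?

V_B ≈ 0.151 mV

Looking into the second stage from A: R3 + R4 = 9.470 Ω appears in parallel with R2.
R2 ‖ (R3+R4) = 1.785 Ω.
First divider: V_A = V_CC · 1.785/(12.3 + 1.785) = 0.8391 mV.
Then the unloaded second divider: V_B = V_A × R4/(R3+R4) = 0.8391 × 0.1795 = 0.1506 mV.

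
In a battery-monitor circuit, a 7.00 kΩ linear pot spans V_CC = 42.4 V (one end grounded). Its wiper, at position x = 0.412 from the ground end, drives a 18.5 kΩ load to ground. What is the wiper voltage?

V_out ≈ 16.0 V

Split the track: R_lower = x·R_p = 2.884 kΩ, R_upper = (1−x)·R_p = 4.116 kΩ.
(x·R_p) ‖ R_L = 2.495 kΩ.
V_out = 42.4 × 2.495/(4.116 + 2.495) = 16.00 V.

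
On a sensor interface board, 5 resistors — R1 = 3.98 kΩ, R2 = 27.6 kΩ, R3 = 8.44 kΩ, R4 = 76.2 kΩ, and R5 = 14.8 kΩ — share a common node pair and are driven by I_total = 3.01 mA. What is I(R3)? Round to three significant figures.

ΣG = 1/3.98 + 1/27.6 + 1/8.44 + 1/76.2 + 1/14.8 = 0.4867.
R3 takes the fraction G_k/ΣG = 0.1185/0.4867 = 0.2435, so I = 3.01 × 0.2435 = 0.7328 mA.

I ≈ 0.733 mA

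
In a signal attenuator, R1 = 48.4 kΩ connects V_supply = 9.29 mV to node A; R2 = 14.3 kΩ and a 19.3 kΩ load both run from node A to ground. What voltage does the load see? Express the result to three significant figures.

First combine the lower leg with the load: R2 ‖ R_L = 8.214 kΩ.
Now apply the divider: V_out = 9.29 × 0.1451 = 1.348 mV.

V_out ≈ 1.35 mV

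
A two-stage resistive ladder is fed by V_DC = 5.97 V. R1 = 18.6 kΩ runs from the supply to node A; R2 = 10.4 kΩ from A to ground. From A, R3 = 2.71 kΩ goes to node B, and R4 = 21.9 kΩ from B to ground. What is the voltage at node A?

The second stage (R3 + R4 = 24.61 kΩ) loads node A in parallel with R2.
R2 ‖ (R3+R4) = 7.311 kΩ.
So V_A = 5.97 × 0.2821 = 1.684 V.

V_A ≈ 1.68 V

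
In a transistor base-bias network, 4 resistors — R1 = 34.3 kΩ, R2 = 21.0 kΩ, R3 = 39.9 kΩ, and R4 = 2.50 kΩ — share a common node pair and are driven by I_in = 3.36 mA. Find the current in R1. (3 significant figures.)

I ≈ 0.195 mA

Total conductance ΣG = 1/34.3 + 1/21.0 + 1/39.9 + 1/2.50 = 0.5018 (units of 1/kΩ).
Current divider: I(R1) = I_in · G_k/ΣG = 3.36 × (0.02915/0.5018) = 3.36 × 0.05810 = 0.1952 mA.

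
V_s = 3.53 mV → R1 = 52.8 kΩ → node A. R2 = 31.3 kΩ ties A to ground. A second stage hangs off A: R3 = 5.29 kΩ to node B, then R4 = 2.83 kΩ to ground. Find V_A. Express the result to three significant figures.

V_A ≈ 0.384 mV

Node A sees R2 in parallel with the series input of stage 2, R3 + R4 = 8.120 kΩ.
Effective lower resistance at A: R2 ‖ 8.120 = 6.447 kΩ.
First divider: V_A = V_s · 6.447/(52.8 + 6.447) = 0.3841 mV.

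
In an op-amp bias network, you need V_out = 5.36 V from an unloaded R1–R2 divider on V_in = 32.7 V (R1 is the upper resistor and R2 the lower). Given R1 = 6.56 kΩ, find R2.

Required fraction k = V_out/V_in = 0.1639.
So R2 = R1 · V_out/(V_in − V_out) = 6.56 × 5.36/(32.7 − 5.36) = 6.56 × 0.1960 = 1.286 kΩ.

R2 ≈ 1.29 kΩ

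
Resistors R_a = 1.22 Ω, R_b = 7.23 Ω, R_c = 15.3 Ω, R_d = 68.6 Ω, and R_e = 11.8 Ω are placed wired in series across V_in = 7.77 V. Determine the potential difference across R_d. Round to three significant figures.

ΣR = 1.22 + 7.23 + 15.3 + 68.6 + 11.8 = 104.1 Ω.
Voltage divider: V = V_in · (68.60 / 104.1) = 7.77 × 0.6587 = 5.118 V.

V ≈ 5.12 V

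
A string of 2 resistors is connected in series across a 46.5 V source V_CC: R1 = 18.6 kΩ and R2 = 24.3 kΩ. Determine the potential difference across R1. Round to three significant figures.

V ≈ 20.2 V

Total series resistance ΣR = 18.6 + 24.3 = 42.90 kΩ.
V = V_CC · R/ΣR = 46.5 × 0.4336 = 20.16 V.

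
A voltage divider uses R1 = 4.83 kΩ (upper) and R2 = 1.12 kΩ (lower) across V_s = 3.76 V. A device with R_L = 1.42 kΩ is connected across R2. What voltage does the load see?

First combine the lower leg with the load: R2 ‖ R_L = 0.6261 kΩ.
Now apply the divider: V_out = 3.76 × 0.1148 = 0.4315 V.

V_out ≈ 0.431 V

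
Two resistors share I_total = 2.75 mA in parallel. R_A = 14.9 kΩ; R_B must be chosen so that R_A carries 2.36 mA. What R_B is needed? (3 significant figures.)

Two-branch current divider: I_A = I_total · R_B/(R_A + R_B).
2.36/2.75 = R_B/(R_A + R_B) → R_B = R_A · (0.8582)/(1 − 0.8582) = 14.9 × 6.051 = 90.16 kΩ.

R_B ≈ 90.2 kΩ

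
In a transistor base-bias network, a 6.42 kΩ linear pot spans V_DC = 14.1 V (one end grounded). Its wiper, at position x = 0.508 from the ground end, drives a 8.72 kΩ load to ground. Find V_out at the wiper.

V_out ≈ 6.05 V

Lower segment x·R_p = 3.261 kΩ; upper segment (1−x)·R_p = 3.159 kΩ.
(x·R_p) ‖ R_L = 2.374 kΩ.
Loaded-divider output: V_out = 14.1 × 0.4290 = 6.050 V.
(Unloaded: V_out = x·V_DC = 7.16 V.)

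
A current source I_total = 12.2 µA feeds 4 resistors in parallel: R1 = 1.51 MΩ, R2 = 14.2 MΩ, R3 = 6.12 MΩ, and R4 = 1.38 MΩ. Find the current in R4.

I ≈ 5.45 µA

Total conductance ΣG = 1/1.51 + 1/14.2 + 1/6.12 + 1/1.38 = 1.621 (units of 1/MΩ).
R4 takes the fraction G_k/ΣG = 0.7246/1.621 = 0.4471, so I = 12.2 × 0.4471 = 5.455 µA.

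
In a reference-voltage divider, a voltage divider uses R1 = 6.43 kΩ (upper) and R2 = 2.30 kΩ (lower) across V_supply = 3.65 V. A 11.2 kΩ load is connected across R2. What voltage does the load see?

V_out ≈ 0.835 V

First combine the lower leg with the load: R2 ‖ R_L = 1.908 kΩ.
Then V_out = V_supply · R2'/(R1 + R2') = 3.65 × 1.908/8.338 = 0.8353 V.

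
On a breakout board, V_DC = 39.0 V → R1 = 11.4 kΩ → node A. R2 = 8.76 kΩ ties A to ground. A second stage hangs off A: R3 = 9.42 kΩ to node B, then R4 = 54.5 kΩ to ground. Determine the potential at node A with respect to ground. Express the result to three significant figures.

V_A ≈ 15.7 V

Node A sees R2 in parallel with the series input of stage 2, R3 + R4 = 63.92 kΩ.
Effective lower resistance at A: R2 ‖ 63.92 = 7.704 kΩ.
So V_A = 39.0 × 0.4033 = 15.73 V.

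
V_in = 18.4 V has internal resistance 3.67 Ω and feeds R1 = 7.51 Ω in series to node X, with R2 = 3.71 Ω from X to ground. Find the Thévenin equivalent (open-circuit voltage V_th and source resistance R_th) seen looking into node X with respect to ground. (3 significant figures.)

R1' = 3.67 + 7.51 = 11.18 Ω (source resistance + R1).
With X open, the divider is unloaded: V_th = 18.4 × 3.71/14.89 = 4.585 V.
With V_in suppressed (replaced by a short), R_th = R1' ‖ R2 = (11.18 × 3.71)/(11.18 + 3.71) = 2.786 Ω.

V_th ≈ 4.58 V, R_th ≈ 2.79 Ω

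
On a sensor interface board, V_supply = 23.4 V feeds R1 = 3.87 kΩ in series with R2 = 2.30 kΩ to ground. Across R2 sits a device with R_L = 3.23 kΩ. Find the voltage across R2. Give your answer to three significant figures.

The load sits in parallel with R2, giving an effective lower resistance R2' = R2·R_L/(R2+R_L) = 1.343 kΩ.
Then V_out = V_supply · R2'/(R1 + R2') = 23.4 × 1.343/5.213 = 6.030 V.

V_out ≈ 6.03 V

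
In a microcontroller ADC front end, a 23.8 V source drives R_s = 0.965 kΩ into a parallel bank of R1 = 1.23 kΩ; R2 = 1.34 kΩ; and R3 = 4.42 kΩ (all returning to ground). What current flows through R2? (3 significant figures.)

I ≈ 6.52 mA

Combine the parallel branches: R_p = (1/1.23 + 1/1.34 + 1/4.42)⁻¹ = 0.5601 kΩ.
V_A = 23.8 × 0.5601/1.525 = 8.740 V.
Branch current I = V_A/R2 = 8.740/1.34 = 6.523 mA.
(Check via current divider: I_total = 15.61 mA; share G_k/ΣG = 0.4180 → same result.)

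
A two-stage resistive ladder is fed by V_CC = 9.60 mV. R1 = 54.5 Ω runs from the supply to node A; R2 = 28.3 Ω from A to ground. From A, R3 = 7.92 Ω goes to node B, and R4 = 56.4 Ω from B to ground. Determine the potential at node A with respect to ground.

Node A sees R2 in parallel with the series input of stage 2, R3 + R4 = 64.32 Ω.
R2 ‖ (R3+R4) = 19.65 Ω.
So V_A = 9.60 × 0.2650 = 2.544 mV.

V_A ≈ 2.54 mV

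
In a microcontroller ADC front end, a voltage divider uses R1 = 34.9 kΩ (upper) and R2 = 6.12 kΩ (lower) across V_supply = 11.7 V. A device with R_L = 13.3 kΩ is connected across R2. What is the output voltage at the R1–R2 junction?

V_out ≈ 1.25 V

The load sits in parallel with R2, giving an effective lower resistance R2' = R2·R_L/(R2+R_L) = 4.191 kΩ.
Now apply the divider: V_out = 11.7 × 0.1072 = 1.254 V.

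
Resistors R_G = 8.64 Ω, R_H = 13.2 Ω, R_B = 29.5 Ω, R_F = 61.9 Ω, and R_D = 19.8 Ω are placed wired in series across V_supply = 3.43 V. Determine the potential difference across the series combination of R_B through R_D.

V ≈ 2.87 V

Series total: ΣR = 8.64 + 13.2 + 29.5 + 61.9 + 19.8 = 133.0 Ω.
R_{R_B..R_D} = 29.5 + 61.9 + 19.8 = 111.2 Ω.
Voltage divider: V = V_supply · (111.2 / 133.0) = 3.43 × 0.8358 = 2.867 V.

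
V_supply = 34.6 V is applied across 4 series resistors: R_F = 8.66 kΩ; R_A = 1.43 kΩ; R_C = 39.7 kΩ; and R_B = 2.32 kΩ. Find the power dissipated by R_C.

P ≈ 17.5 mW

Series current I = V_supply/ΣR = 34.6/52.11 = 0.6640 mA.
V(R_C) = I·R = 26.36 V; P = V·I = 26.36 × 0.6640 = 17.50 mW.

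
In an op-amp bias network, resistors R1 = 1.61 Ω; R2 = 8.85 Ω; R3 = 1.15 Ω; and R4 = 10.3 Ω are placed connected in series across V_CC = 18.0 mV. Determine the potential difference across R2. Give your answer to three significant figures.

V ≈ 7.27 mV

ΣR = 1.61 + 8.85 + 1.15 + 10.3 = 21.91 Ω.
By the voltage-divider rule, V = 18.0 × 8.850/21.91 = 7.271 mV.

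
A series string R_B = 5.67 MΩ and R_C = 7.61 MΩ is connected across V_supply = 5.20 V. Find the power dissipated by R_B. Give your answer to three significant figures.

P ≈ 0.869 µW

Series current I = V_supply/ΣR = 5.20/13.28 = 0.3916 µA.
P = I²R = 0.1533 × 5.67 = 0.8693 µW.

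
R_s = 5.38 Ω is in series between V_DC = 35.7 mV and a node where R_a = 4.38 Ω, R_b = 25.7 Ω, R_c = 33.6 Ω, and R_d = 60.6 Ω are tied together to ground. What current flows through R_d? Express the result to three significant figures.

Combine the parallel branches: R_p = (1/4.38 + 1/25.7 + 1/33.6 + 1/60.6)⁻¹ = 3.190 Ω.
V_A = 35.7 × 3.190/8.570 = 13.29 mV.
I(R_d) = V_A / R_d = 13.29/60.6 = 0.2193 mA.
(Equivalently: I_total = 4.166 mA, then current-divider fraction G_k/ΣG = 0.05264.)

I ≈ 0.219 mA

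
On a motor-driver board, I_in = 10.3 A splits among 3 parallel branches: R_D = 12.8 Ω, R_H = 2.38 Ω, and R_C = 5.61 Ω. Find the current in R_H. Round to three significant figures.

Total conductance ΣG = 1/12.8 + 1/2.38 + 1/5.61 = 0.6765 (units of 1/Ω).
R_H takes the fraction G_k/ΣG = 0.4202/0.6765 = 0.6210, so I = 10.3 × 0.6210 = 6.397 A.

I ≈ 6.40 A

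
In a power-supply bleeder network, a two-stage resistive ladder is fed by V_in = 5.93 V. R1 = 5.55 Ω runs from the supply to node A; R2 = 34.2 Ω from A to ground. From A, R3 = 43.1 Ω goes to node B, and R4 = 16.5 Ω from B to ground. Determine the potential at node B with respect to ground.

The second stage (R3 + R4 = 59.60 Ω) loads node A in parallel with R2.
R2 ‖ (R3+R4) = 21.73 Ω.
First divider: V_A = V_in · 21.73/(5.55 + 21.73) = 4.724 V.
V_B = V_A × 0.2768 = 1.308 V.

V_B ≈ 1.31 V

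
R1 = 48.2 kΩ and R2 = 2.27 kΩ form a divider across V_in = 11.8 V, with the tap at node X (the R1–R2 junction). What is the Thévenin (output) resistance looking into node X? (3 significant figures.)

R_th ≈ 2.17 kΩ

With V_in suppressed (replaced by a short), R_th = R1 ‖ R2 = (48.20 × 2.27)/(48.20 + 2.27) = 2.168 kΩ.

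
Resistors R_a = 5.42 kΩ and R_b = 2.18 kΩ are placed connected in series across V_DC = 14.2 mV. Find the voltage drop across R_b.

Total series resistance ΣR = 5.42 + 2.18 = 7.600 kΩ.
By the voltage-divider rule, V = 14.2 × 2.180/7.600 = 4.073 mV.

V ≈ 4.07 mV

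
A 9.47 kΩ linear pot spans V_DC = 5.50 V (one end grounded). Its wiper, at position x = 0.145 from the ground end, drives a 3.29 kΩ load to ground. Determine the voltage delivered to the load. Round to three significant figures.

The pot divides into 8.097 kΩ above the wiper and 1.373 kΩ below.
Lower segment in parallel with the load: 1.373 ‖ 3.29 = 0.9688 kΩ.
V_out = 5.50 × 0.9688/(8.097 + 0.9688) = 0.5878 V.

V_out ≈ 0.588 V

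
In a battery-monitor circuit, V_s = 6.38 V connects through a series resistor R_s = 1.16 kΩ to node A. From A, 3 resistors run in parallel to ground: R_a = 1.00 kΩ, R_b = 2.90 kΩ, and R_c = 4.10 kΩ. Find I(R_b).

I ≈ 0.774 mA

Parallel bank: R_p = 1/(1/1.00 + 1/2.90 + 1/4.10) = 0.6294 kΩ.
Node voltage V_A = V_s · R_p/(R_s + R_p) = 6.38 × 0.3518 = 2.244 V.
Branch current I = V_A/R_b = 2.244/2.90 = 0.7739 mA.
(Check via current divider: I_total = 3.565 mA; share G_k/ΣG = 0.2170 → same result.)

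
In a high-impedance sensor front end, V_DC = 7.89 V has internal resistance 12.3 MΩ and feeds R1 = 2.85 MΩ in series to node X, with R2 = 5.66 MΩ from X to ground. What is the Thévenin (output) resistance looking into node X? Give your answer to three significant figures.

R1' = 12.3 + 2.85 = 15.15 MΩ (source resistance + R1).
Looking into X with the source shorted: R_th = R1'·R2/(R1'+R2) = 15.15 × 5.66/20.81 = 4.121 MΩ.

R_th ≈ 4.12 MΩ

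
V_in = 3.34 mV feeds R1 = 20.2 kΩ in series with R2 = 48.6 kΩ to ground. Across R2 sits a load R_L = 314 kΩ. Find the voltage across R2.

V_out ≈ 2.26 mV

First combine the lower leg with the load: R2 ‖ R_L = 42.09 kΩ.
Then V_out = V_in · R2'/(R1 + R2') = 3.34 × 42.09/62.29 = 2.257 mV.
(Unloaded it would be 2.36 mV; the load pulls it down.)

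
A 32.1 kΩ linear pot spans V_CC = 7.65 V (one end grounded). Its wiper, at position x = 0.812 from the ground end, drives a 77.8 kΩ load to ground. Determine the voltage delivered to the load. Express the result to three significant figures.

Lower segment x·R_p = 26.07 kΩ; upper segment (1−x)·R_p = 6.035 kΩ.
R_L loads the lower segment: effective lower R = 19.52 kΩ.
Then V_out = V_CC · 19.52/(6.035 + 19.52) = 5.844 V.
(Unloaded: V_out = x·V_CC = 6.21 V.)

V_out ≈ 5.84 V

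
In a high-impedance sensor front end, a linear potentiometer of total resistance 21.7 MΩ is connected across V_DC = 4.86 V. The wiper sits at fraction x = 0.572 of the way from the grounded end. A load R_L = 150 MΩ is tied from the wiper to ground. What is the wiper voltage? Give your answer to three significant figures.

Lower segment x·R_p = 12.41 MΩ; upper segment (1−x)·R_p = 9.288 MΩ.
Lower segment in parallel with the load: 12.41 ‖ 150 = 11.46 MΩ.
Then V_out = V_DC · 11.46/(9.288 + 11.46) = 2.685 V.

V_out ≈ 2.68 V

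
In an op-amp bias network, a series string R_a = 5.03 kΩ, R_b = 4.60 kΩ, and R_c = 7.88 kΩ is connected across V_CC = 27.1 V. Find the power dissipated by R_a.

P ≈ 12.0 mW

ΣR = 17.51 kΩ → I = 27.1/17.51 = 1.548 mA.
P(R_a) = I²·R_a = (1.548)² × 5.03 = 12.05 mW.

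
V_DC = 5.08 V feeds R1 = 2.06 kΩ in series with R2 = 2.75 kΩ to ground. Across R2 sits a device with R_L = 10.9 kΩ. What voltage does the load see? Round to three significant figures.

R2 ‖ R_L = (2.75 × 10.9)/(2.75 + 10.9) = 2.196 kΩ.
Voltage divider with the loaded lower leg: V_out = 5.08 × 2.196/(2.06 + 2.196) = 5.08 × 0.5160 = 2.621 V.
(Unloaded it would be 2.90 V; the load pulls it down.)

V_out ≈ 2.62 V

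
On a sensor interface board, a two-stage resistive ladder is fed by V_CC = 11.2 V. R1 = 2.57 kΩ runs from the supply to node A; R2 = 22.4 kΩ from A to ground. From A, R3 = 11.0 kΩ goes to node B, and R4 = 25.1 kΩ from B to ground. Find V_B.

Looking into the second stage from A: R3 + R4 = 36.10 kΩ appears in parallel with R2.
Effective lower resistance at A: R2 ‖ 36.10 = 13.82 kΩ.
First divider: V_A = V_CC · 13.82/(2.57 + 13.82) = 9.444 V.
Stage 2 is unloaded, so V_B = V_A · R4/(R3+R4) = 9.444 × 25.1/36.10 = 6.566 V.

V_B ≈ 6.57 V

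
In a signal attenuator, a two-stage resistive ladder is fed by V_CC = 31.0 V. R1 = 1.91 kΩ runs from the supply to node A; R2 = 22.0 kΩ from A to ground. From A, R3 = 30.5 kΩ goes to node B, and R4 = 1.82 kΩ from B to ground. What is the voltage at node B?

V_B ≈ 1.52 V

The second stage (R3 + R4 = 32.32 kΩ) loads node A in parallel with R2.
Effective lower resistance at A: R2 ‖ 32.32 = 13.09 kΩ.
V_A = 31.0 × 13.09/(1.91 + 13.09) = 27.05 V.
Stage 2 is unloaded, so V_B = V_A · R4/(R3+R4) = 27.05 × 1.82/32.32 = 1.523 V.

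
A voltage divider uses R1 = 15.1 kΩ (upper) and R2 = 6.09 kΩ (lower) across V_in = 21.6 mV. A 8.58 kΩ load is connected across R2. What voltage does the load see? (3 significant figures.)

First combine the lower leg with the load: R2 ‖ R_L = 3.562 kΩ.
Now apply the divider: V_out = 21.6 × 0.1909 = 4.123 mV.

V_out ≈ 4.12 mV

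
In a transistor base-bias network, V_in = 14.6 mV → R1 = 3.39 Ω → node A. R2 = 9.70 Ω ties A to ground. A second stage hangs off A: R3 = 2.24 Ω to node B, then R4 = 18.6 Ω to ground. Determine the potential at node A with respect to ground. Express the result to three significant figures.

V_A ≈ 9.66 mV

Node A sees R2 in parallel with the series input of stage 2, R3 + R4 = 20.84 Ω.
Effective lower resistance at A: R2 ‖ 20.84 = 6.619 Ω.
First divider: V_A = V_in · 6.619/(3.39 + 6.619) = 9.655 mV.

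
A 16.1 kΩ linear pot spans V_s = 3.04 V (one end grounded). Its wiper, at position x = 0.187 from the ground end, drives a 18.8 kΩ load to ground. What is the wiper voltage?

Split the track: R_lower = x·R_p = 3.011 kΩ, R_upper = (1−x)·R_p = 13.09 kΩ.
(x·R_p) ‖ R_L = 2.595 kΩ.
Then V_out = V_s · 2.595/(13.09 + 2.595) = 0.5030 V.

V_out ≈ 0.503 V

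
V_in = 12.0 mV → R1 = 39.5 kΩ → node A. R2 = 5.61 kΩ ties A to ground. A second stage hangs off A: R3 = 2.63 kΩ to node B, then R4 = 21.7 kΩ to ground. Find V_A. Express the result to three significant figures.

V_A ≈ 1.24 mV

The second stage (R3 + R4 = 24.33 kΩ) loads node A in parallel with R2.
R2 ‖ (R3+R4) = 4.559 kΩ.
First divider: V_A = V_in · 4.559/(39.5 + 4.559) = 1.242 mV.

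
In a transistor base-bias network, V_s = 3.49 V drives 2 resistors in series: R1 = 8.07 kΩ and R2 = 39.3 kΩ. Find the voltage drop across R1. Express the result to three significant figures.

Total series resistance ΣR = 8.07 + 39.3 = 47.37 kΩ.
Voltage divider: V = V_s · (8.070 / 47.37) = 3.49 × 0.1704 = 0.5946 V.

V ≈ 0.595 V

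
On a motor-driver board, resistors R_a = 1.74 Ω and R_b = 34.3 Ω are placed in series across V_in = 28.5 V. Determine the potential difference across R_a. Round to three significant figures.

V ≈ 1.38 V

Series total: ΣR = 1.74 + 34.3 = 36.04 Ω.
By the voltage-divider rule, V = 28.5 × 1.740/36.04 = 1.376 V.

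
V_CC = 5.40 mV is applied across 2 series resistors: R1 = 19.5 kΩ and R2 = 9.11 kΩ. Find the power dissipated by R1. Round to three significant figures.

P ≈ 0.695 nW

Series current I = V_CC/ΣR = 5.40/28.61 = 0.1887 µA.
P = I²R = 0.03562 × 19.5 = 0.6947 nW.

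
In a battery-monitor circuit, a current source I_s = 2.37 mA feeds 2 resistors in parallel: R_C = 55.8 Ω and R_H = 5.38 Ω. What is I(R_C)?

I ≈ 0.208 mA

For two parallel branches, I_k = I_s · (other R)/(sum of R).
I(R_C) = 2.37 × 5.38/(55.8 + 5.38) = 2.37 × 0.08794 = 0.2084 mA.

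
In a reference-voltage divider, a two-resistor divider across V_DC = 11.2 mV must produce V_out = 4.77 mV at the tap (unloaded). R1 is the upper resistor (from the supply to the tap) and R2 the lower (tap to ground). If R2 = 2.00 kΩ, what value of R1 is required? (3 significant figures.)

V_out/V_DC = R2/(R1+R2) = 0.4259.
Rearranging, R1 = R2·(1−k)/k = 2.00 × 1.348 = 2.696 kΩ.

R1 ≈ 2.70 kΩ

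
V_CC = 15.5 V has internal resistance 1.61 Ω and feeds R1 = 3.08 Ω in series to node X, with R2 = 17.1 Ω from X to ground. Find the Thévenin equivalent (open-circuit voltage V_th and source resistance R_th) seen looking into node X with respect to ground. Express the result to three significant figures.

V_th ≈ 12.2 V, R_th ≈ 3.68 Ω

R1' = 1.61 + 3.08 = 4.690 Ω (source resistance + R1).
V_th is the unloaded tap voltage: V_CC · R2/(R1'+R2) = 15.5 × 0.7848 = 12.16 V.
Looking into X with the source shorted: R_th = R1'·R2/(R1'+R2) = 4.690 × 17.1/21.79 = 3.681 Ω.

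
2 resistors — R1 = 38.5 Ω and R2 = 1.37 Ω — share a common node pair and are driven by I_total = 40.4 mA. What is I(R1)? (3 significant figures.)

Two-branch current divider: I_k = I_total · R_other/(R_1 + R_2).
I(R1) = 40.4 × 1.37/(38.5 + 1.37) = 40.4 × 0.03436 = 1.388 mA.

I ≈ 1.39 mA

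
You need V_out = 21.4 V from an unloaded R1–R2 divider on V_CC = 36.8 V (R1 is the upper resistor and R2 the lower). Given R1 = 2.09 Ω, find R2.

The divider ratio is R2/(R1+R2) = 21.4/36.8 = 0.5815.
Rearranging, R2 = R1·k/(1−k) = 2.09 × 1.390 = 2.904 Ω.

R2 ≈ 2.90 Ω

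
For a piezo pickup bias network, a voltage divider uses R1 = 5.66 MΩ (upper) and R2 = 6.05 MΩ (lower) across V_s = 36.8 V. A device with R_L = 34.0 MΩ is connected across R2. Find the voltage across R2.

V_out ≈ 17.5 V

R2 ‖ R_L = (6.05 × 34.0)/(6.05 + 34.0) = 5.136 MΩ.
Voltage divider with the loaded lower leg: V_out = 36.8 × 5.136/(5.66 + 5.136) = 36.8 × 0.4757 = 17.51 V.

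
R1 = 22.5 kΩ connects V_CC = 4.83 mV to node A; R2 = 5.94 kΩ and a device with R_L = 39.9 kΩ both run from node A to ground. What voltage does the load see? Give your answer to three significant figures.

V_out ≈ 0.903 mV

First combine the lower leg with the load: R2 ‖ R_L = 5.170 kΩ.
Then V_out = V_CC · R2'/(R1 + R2') = 4.83 × 5.170/27.67 = 0.9025 mV.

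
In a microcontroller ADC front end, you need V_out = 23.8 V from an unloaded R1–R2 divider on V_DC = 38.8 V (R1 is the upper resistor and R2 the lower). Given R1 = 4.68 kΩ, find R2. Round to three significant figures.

R2 ≈ 7.43 kΩ

The divider ratio is R2/(R1+R2) = 23.8/38.8 = 0.6134.
Rearranging, R2 = R1·k/(1−k) = 4.68 × 1.587 = 7.426 kΩ.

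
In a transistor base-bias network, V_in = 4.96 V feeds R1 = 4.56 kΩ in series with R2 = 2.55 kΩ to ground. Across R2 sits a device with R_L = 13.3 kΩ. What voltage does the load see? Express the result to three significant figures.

R2 ‖ R_L = (2.55 × 13.3)/(2.55 + 13.3) = 2.140 kΩ.
Then V_out = V_in · R2'/(R1 + R2') = 4.96 × 2.140/6.700 = 1.584 V.

V_out ≈ 1.58 V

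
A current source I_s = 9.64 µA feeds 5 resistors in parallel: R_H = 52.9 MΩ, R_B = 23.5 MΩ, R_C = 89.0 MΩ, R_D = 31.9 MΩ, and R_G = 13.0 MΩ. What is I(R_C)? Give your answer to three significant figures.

I ≈ 0.599 µA

Total conductance ΣG = 1/52.9 + 1/23.5 + 1/89.0 + 1/31.9 + 1/13.0 = 0.1810 (units of 1/MΩ).
R_C takes the fraction G_k/ΣG = 0.01124/0.1810 = 0.06209, so I = 9.64 × 0.06209 = 0.5985 µA.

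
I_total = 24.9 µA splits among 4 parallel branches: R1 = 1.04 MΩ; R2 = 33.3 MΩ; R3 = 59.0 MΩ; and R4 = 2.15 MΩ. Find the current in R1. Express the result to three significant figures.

ΣG = 1/1.04 + 1/33.3 + 1/59.0 + 1/2.15 = 1.474.
Current divider: I(R1) = I_total · G_k/ΣG = 24.9 × (0.9615/1.474) = 24.9 × 0.6525 = 16.25 µA.

I ≈ 16.2 µA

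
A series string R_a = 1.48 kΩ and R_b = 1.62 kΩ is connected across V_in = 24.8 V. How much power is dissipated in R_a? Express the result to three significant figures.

Series current I = V_in/ΣR = 24.8/3.100 = 8.000 mA.
P(R_a) = I²·R_a = (8.000)² × 1.48 = 94.72 mW.

P ≈ 94.7 mW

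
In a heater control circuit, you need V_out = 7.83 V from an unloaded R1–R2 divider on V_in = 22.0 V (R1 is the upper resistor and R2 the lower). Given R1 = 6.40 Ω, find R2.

R2 ≈ 3.54 Ω

The divider ratio is R2/(R1+R2) = 7.83/22.0 = 0.3559.
So R2 = R1 · V_out/(V_in − V_out) = 6.40 × 7.83/(22.0 − 7.83) = 6.40 × 0.5526 = 3.536 Ω.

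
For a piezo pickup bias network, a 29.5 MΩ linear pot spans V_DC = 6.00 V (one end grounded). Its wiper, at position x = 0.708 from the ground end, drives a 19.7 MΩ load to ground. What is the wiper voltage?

Lower segment x·R_p = 20.89 MΩ; upper segment (1−x)·R_p = 8.614 MΩ.
(x·R_p) ‖ R_L = 10.14 MΩ.
Loaded-divider output: V_out = 6.00 × 0.5406 = 3.244 V.
(Unloaded: V_out = x·V_DC = 4.25 V.)

V_out ≈ 3.24 V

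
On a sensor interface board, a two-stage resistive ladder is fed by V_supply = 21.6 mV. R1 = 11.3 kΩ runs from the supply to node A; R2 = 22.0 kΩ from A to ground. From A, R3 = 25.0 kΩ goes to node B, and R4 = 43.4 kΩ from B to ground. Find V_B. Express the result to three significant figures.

Node A sees R2 in parallel with the series input of stage 2, R3 + R4 = 68.40 kΩ.
R2 ‖ (R3+R4) = 16.65 kΩ.
V_A = 21.6 × 16.65/(11.3 + 16.65) = 12.87 mV.
V_B = V_A × 0.6345 = 8.164 mV.

V_B ≈ 8.16 mV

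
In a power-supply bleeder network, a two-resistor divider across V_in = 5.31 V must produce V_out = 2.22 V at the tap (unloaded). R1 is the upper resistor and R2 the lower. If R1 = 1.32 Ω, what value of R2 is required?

The divider ratio is R2/(R1+R2) = 2.22/5.31 = 0.4181.
So R2 = R1 · V_out/(V_in − V_out) = 1.32 × 2.22/(5.31 − 2.22) = 1.32 × 0.7184 = 0.9483 Ω.

R2 ≈ 0.948 Ω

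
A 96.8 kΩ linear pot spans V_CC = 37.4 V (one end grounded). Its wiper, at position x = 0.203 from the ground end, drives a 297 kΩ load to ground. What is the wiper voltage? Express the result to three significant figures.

V_out ≈ 7.21 V

The pot divides into 77.15 kΩ above the wiper and 19.65 kΩ below.
(x·R_p) ‖ R_L = 18.43 kΩ.
Then V_out = V_CC · 18.43/(77.15 + 18.43) = 7.212 V.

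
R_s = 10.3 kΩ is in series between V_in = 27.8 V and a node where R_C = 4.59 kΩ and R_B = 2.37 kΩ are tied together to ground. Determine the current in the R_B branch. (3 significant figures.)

I ≈ 1.55 mA

Equivalent of the parallel group: R_p = 1.563 kΩ.
V_A by voltage divider: V_A = 27.8 × 1.563/(10.3 + 1.563) = 3.663 V.
I(R_B) = V_A / R_B = 3.663/2.37 = 1.545 mA.
(Equivalently: I_total = 2.343 mA, then current-divider fraction G_k/ΣG = 0.6595.)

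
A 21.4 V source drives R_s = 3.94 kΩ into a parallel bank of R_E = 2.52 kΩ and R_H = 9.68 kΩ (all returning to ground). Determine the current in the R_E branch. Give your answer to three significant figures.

I ≈ 2.86 mA

Parallel bank: R_p = 1/(1/2.52 + 1/9.68) = 1.999 kΩ.
V_A = 21.4 × 1.999/5.939 = 7.204 V.
I(R_E) = V_A / R_E = 7.204/2.52 = 2.859 mA.
(Equivalently: I_total = 3.603 mA, then current-divider fraction G_k/ΣG = 0.7934.)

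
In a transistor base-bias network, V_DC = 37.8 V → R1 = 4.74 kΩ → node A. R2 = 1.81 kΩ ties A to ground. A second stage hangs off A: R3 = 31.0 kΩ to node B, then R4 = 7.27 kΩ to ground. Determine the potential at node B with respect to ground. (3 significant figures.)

Looking into the second stage from A: R3 + R4 = 38.27 kΩ appears in parallel with R2.
R2 ‖ (R3+R4) = 1.728 kΩ.
First divider: V_A = V_DC · 1.728/(4.74 + 1.728) = 10.10 V.
Then the unloaded second divider: V_B = V_A × R4/(R3+R4) = 10.10 × 0.1900 = 1.919 V.

V_B ≈ 1.92 V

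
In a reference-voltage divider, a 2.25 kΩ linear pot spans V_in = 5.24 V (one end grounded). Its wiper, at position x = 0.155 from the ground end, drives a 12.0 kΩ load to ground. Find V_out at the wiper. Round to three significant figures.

V_out ≈ 0.793 V

Lower segment x·R_p = 0.3488 kΩ; upper segment (1−x)·R_p = 1.901 kΩ.
Lower segment in parallel with the load: 0.3488 ‖ 12.0 = 0.3389 kΩ.
Then V_out = V_in · 0.3389/(1.901 + 0.3389) = 0.7927 V.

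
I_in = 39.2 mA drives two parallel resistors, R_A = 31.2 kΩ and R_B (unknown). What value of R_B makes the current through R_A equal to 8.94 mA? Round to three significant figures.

R_B ≈ 9.22 kΩ

Two-branch current divider: I_A = I_in · R_B/(R_A + R_B).
8.94/39.2 = R_B/(R_A + R_B) → R_B = R_A · (0.2281)/(1 − 0.2281) = 31.2 × 0.2954 = 9.218 kΩ.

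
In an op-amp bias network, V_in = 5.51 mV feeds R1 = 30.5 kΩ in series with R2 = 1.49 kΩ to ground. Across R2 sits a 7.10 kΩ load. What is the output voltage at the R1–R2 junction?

V_out ≈ 0.214 mV

First combine the lower leg with the load: R2 ‖ R_L = 1.232 kΩ.
Then V_out = V_in · R2'/(R1 + R2') = 5.51 × 1.232/31.73 = 0.2139 mV.
(Unloaded it would be 0.257 mV; the load pulls it down.)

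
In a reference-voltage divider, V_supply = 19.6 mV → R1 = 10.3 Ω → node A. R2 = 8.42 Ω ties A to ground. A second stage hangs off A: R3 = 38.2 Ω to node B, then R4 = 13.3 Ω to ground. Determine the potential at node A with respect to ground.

Looking into the second stage from A: R3 + R4 = 51.50 Ω appears in parallel with R2.
R2 ‖ (R3+R4) = 7.237 Ω.
V_A = 19.6 × 7.237/(10.3 + 7.237) = 8.088 mV.

V_A ≈ 8.09 mV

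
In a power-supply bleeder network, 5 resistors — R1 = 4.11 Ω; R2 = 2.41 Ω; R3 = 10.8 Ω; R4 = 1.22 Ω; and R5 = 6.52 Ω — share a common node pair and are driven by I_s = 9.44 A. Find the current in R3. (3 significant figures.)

Total conductance ΣG = 1/4.11 + 1/2.41 + 1/10.8 + 1/1.22 + 1/6.52 = 1.724 (units of 1/Ω).
R3 takes the fraction G_k/ΣG = 0.09259/1.724 = 0.05371, so I = 9.44 × 0.05371 = 0.5070 A.

I ≈ 0.507 A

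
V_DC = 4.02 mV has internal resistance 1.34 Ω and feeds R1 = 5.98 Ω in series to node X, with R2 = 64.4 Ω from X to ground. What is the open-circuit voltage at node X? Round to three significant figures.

V_th ≈ 3.61 mV

R1' = 1.34 + 5.98 = 7.320 Ω (source resistance + R1).
With X open, the divider is unloaded: V_th = 4.02 × 64.4/71.72 = 3.610 mV.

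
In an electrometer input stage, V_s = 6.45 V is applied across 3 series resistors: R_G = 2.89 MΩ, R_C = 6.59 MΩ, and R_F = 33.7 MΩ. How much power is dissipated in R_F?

P ≈ 0.752 µW

Series current I = V_s/ΣR = 6.45/43.18 = 0.1494 µA.
P = I²R = 0.02231 × 33.7 = 0.7519 µW.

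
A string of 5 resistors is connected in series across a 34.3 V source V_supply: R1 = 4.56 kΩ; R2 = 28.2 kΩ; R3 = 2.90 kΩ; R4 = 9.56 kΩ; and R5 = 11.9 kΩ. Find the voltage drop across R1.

V ≈ 2.74 V

Total series resistance ΣR = 4.56 + 28.2 + 2.90 + 9.56 + 11.9 = 57.12 kΩ.
By the voltage-divider rule, V = 34.3 × 4.560/57.12 = 2.738 V.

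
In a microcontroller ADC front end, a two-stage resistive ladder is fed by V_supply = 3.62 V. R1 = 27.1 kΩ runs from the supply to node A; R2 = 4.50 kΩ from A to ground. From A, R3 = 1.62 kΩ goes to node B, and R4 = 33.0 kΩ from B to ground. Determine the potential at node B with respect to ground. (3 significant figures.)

V_B ≈ 0.442 V

The second stage (R3 + R4 = 34.62 kΩ) loads node A in parallel with R2.
Effective lower resistance at A: R2 ‖ 34.62 = 3.982 kΩ.
V_A = 3.62 × 3.982/(27.1 + 3.982) = 0.4638 V.
V_B = V_A × 0.9532 = 0.4421 V.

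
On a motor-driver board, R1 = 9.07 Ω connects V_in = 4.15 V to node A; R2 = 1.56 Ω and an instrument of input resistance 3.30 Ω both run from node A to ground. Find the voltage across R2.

V_out ≈ 0.434 V

The load sits in parallel with R2, giving an effective lower resistance R2' = R2·R_L/(R2+R_L) = 1.059 Ω.
Now apply the divider: V_out = 4.15 × 0.1046 = 0.4340 V.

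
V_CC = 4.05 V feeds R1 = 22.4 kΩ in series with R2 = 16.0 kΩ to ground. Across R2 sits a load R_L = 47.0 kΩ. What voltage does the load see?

First combine the lower leg with the load: R2 ‖ R_L = 11.94 kΩ.
Voltage divider with the loaded lower leg: V_out = 4.05 × 11.94/(22.4 + 11.94) = 4.05 × 0.3476 = 1.408 V.

V_out ≈ 1.41 V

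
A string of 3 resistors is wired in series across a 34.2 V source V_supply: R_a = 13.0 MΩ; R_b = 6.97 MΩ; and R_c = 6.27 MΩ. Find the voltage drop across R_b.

V ≈ 9.08 V

Series total: ΣR = 13.0 + 6.97 + 6.27 = 26.24 MΩ.
Voltage divider: V = V_supply · (6.970 / 26.24) = 34.2 × 0.2656 = 9.084 V.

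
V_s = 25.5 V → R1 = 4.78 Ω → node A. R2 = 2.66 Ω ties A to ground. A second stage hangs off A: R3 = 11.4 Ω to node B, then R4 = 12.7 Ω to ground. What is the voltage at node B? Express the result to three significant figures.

Looking into the second stage from A: R3 + R4 = 24.10 Ω appears in parallel with R2.
Effective lower resistance at A: R2 ‖ 24.10 = 2.396 Ω.
V_A = 25.5 × 2.396/(4.78 + 2.396) = 8.513 V.
Then the unloaded second divider: V_B = V_A × R4/(R3+R4) = 8.513 × 0.5270 = 4.486 V.

V_B ≈ 4.49 V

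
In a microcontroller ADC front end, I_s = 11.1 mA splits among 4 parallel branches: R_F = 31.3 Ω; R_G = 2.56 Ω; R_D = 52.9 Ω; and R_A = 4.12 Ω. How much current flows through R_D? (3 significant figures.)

Total conductance ΣG = 1/31.3 + 1/2.56 + 1/52.9 + 1/4.12 = 0.6842 (units of 1/Ω).
Current divider: I(R_D) = I_s · G_k/ΣG = 11.1 × (0.01890/0.6842) = 11.1 × 0.02763 = 0.3067 mA.

I ≈ 0.307 mA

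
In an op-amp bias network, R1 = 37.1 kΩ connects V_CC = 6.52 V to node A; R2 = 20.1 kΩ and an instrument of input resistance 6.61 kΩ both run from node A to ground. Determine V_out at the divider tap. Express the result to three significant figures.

First combine the lower leg with the load: R2 ‖ R_L = 4.974 kΩ.
Now apply the divider: V_out = 6.52 × 0.1182 = 0.7708 V.

V_out ≈ 0.771 V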